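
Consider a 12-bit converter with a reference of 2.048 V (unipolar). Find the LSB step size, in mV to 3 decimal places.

0.500 mV

Full-scale span = 2.048 V.
LSB = 2.048 / 2^12 = 2.048 / 4096 = 0.0005 V = 0.500 mV.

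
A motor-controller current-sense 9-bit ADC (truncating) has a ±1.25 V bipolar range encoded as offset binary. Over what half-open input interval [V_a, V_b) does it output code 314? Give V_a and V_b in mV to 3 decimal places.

LSB = 2.5/2^9 = 4.883 mV.
V_a = V_low + 314·LSB = 0.283203 V; V_b = V_low + 315·LSB = 0.288086 V.

[283.203 mV, 288.086 mV)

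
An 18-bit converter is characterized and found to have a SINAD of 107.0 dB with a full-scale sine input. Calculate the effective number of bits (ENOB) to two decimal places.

ENOB = (SINAD − 1.76) / 6.02 = (107.0 − 1.76)/6.02 = 17.482.

17.48 bits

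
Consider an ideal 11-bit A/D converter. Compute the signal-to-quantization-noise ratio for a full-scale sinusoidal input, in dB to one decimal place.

SNR ≈ 6.02·N + 1.76 dB = 6.02·11 + 1.76 = 67.98 dB.

68.0 dB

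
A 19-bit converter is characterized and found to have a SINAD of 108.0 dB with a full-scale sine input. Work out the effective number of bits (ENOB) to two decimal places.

17.65 bits

ENOB = (SINAD − 1.76) / 6.02 = (108.0 − 1.76)/6.02 = 17.648.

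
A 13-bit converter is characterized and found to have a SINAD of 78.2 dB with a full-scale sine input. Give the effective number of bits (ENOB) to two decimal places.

ENOB = (SINAD − 1.76) / 6.02 = (78.2 − 1.76)/6.02 = 12.698.

12.70 bits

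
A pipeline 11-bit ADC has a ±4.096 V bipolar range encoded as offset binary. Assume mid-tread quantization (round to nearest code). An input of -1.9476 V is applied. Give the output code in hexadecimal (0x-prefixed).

With 2048 levels over 8.192 V, one step is 4.000 mV.
(-1.9476 − (−4.096)) / 0.004 = 537.100 LSBs.
round(537.100) = 537.
In hexadecimal (0x-prefixed): 0x219.

code 0x219 (decimal 537)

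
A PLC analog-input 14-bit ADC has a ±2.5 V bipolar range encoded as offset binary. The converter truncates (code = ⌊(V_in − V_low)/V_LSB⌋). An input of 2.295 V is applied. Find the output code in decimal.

LSB = 5 V / 16384 = 305.18 µV.
(2.295 − (−2.5)) / 0.000305176 = 15712.256 LSBs.
Floor → code 15712.

code 15712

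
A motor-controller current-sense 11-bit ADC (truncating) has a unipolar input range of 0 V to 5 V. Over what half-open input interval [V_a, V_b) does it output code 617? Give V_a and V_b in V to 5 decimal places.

[1.50635 V, 1.50879 V)

LSB = 5/2^11 = 2.441 mV.
V_a = V_low + 617·LSB = 1.50635 V; V_b = V_low + 618·LSB = 1.50879 V.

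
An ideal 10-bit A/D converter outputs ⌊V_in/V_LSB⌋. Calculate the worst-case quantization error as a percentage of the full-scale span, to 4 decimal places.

0.0977 %

Truncating → worst-case error = 1 LSB = V_FS/2^10, so 100/1024 = 0.0976562 % of full scale.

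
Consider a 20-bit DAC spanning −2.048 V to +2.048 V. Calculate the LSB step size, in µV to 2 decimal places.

Full-scale span = 4.096 V.
LSB = 4.096 / 2^20 = 4.096 / 1048576 = 3.90625e-06 V = 3.91 µV.

3.91 µV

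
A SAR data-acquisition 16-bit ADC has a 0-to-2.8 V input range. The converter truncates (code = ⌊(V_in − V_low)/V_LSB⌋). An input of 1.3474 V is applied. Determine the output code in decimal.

LSB = 2.8 V / 65536 = 42.72 µV.
Input sits at 31536.859 steps above V_low.
⌊·⌋(31536.859) = 31536.

code 31536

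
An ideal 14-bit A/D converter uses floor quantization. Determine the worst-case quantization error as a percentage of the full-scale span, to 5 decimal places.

Truncating → worst-case error = 1 LSB = V_FS/2^14, so 100/16384 = 0.00610352 % of full scale.

0.00610 %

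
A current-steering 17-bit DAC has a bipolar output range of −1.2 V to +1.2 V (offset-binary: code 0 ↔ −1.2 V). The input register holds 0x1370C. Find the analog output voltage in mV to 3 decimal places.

258.032 mV

LSB = 2.4 V / 2^17 = 18.31 µV.
Code 0x1370C = 79628 decimal.
V_out = (−1.2) + 79628 × 1.83105e-05 V = 0.258032 V.
= 258.032 mV.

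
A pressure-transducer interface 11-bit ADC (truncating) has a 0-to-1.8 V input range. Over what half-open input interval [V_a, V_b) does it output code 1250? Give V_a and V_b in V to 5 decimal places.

LSB = 1.8/2^11 = 0.879 mV.
V_a = V_low + 1250·LSB = 1.09863 V; V_b = V_low + 1251·LSB = 1.09951 V.

[1.09863 V, 1.09951 V)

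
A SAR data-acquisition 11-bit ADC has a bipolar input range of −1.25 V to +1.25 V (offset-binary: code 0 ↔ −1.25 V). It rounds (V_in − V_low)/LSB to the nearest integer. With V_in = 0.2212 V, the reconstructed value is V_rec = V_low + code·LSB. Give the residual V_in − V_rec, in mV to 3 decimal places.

0.253 mV

One LSB is 2.5 V / 2048 = 1.221 mV.
Scaled input = 1205.2070 LSBs, so code = 1205.
Reconstructed: 0.22094727 V.
Error = 0.2212 − 0.22094727 = 0.000252734 V = 0.253 mV.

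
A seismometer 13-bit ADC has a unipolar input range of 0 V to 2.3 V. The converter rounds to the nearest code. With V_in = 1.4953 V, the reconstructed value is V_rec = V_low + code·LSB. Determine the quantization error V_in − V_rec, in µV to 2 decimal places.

One LSB is 2.3 V / 8192 = 280.76 µV.
Scaled input = 5325.8685 LSBs, so code = 5326.
Reconstructed: 1.4953369 V.
V_in − V_rec = -3.69141e-05 V = -36.91 µV.

-36.91 µV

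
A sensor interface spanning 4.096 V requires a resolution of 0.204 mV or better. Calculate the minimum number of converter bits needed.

Number of steps required ≥ 4.096 V / 0.204 mV = 20078.43.
Need 2^N ≥ 20078.43; 2^14 = 16384, 2^15 = 32768.
Minimum N = 15.

15 bits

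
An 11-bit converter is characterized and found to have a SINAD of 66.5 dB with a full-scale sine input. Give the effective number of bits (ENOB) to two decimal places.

10.75 bits

ENOB = (SINAD − 1.76) / 6.02 = (66.5 − 1.76)/6.02 = 10.754.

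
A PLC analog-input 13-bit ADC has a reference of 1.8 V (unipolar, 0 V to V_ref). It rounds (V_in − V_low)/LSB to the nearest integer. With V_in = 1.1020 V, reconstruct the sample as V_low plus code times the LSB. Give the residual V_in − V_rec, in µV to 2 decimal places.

Step size: 1.8 V ÷ 2^13 = 219.73 µV.
Scaled input = 5015.3244 LSBs, so code = 5015.
Reconstructed: 1.1019287 V.
V_in − V_rec = 7.12891e-05 V = 71.29 µV.

71.29 µV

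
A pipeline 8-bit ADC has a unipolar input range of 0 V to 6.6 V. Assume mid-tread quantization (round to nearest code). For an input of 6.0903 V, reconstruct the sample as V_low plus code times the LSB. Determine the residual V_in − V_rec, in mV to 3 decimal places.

5.925 mV

One LSB is 6.6 V / 256 = 25.781 mV.
(V_in − V_low)/LSB = (6.0903 − 0)/0.0257812 = 236.2298 → code 236 (round).
Reconstructed: 6.084375 V.
V_in − V_rec = 0.005925 V = 5.925 mV.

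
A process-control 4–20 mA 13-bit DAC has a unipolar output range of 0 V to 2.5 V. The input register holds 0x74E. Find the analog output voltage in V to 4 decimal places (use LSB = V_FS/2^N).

0.5707 V

LSB = 2.5 V / 2^13 = 305.18 µV.
Code 0x74E = 1870 decimal.
V_out = 0 + 1870 × 0.000305176 V = 0.570679 V.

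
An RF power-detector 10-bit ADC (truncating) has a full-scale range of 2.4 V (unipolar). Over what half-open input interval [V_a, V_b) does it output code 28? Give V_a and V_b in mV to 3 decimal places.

LSB = 2.4/2^10 = 2.344 mV.
V_a = V_low + 28·LSB = 0.065625 V; V_b = V_low + 29·LSB = 0.0679687 V.

[65.625 mV, 67.969 mV)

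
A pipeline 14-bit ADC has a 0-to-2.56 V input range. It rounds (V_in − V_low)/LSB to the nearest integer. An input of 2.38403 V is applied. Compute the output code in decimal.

code 15258

With 16384 levels over 2.56 V, one step is 156.25 µV.
(2.38403 − 0) / 0.00015625 = 15257.792 LSBs.
So the output code is 15258.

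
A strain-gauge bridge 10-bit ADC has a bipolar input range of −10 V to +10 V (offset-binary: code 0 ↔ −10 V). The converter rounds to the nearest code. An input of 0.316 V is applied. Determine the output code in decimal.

With 1024 levels over 20 V, one step is 19.531 mV.
(0.316 − (−10)) / 0.0195312 = 528.179 LSBs.
round(528.179) = 528.

code 528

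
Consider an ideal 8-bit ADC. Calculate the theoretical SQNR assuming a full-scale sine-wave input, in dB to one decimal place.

SNR ≈ 6.02·N + 1.76 dB = 6.02·8 + 1.76 = 49.92 dB.

49.9 dB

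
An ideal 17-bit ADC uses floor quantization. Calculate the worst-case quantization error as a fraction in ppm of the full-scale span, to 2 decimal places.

7.63 ppm

Truncating → worst-case error = 1 LSB = V_FS/2^17, so 1e+06/131072 = 7.62939 ppm of full scale.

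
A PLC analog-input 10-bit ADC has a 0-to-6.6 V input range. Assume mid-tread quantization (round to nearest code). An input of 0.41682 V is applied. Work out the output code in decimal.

With 1024 levels over 6.6 V, one step is 6.445 mV.
(V_in − V_low)/LSB = (0.41682 − 0) / 0.00644531 = 64.670.
Round → code 65.

code 65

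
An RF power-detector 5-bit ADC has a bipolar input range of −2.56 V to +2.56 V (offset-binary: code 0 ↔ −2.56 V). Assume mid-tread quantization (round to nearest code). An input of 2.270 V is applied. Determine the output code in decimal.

code 30

LSB = 5.12 V / 32 = 160.000 mV.
(V_in − V_low)/LSB = (2.270 − (−2.56)) / 0.16 = 30.188.
Round → code 30.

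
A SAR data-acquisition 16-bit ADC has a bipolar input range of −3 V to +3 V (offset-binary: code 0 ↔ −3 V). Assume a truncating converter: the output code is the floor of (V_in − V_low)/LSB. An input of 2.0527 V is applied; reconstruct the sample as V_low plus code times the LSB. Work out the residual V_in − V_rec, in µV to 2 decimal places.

One LSB is 6 V / 65536 = 91.55 µV.
Scaled input = 55188.9579 LSBs, so code = 55188.
Code 55188 maps back to (−3) + 55188×9.15527e-05 V = 2.0526123 V.
Error = 2.0527 − 2.0526123 = 8.76953e-05 V = 87.70 µV.

87.70 µV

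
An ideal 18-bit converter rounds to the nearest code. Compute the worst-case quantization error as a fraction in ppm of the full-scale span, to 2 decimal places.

Rounding → worst-case error = ½ LSB = V_FS/2^19, so 1e+06/524288 = 1.90735 ppm of full scale.

1.91 ppm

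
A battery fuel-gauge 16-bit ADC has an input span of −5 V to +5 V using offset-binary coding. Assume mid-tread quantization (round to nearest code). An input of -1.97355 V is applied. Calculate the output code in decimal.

code 19834

With 65536 levels over 10 V, one step is 152.59 µV.
Input sits at 19834.143 steps above V_low.
So the output code is 19834.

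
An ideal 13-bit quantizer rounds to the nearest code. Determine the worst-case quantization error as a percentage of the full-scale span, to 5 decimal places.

0.00610 %

Rounding → worst-case error = ½ LSB = V_FS/2^14, so 100/16384 = 0.00610352 % of full scale.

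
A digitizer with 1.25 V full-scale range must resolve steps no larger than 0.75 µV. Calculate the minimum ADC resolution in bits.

Number of steps required ≥ 1.25 V / 0.75 µV = 1666666.67.
Need 2^N ≥ 1666666.67; 2^20 = 1048576, 2^21 = 2097152.
Minimum N = 21.

21 bits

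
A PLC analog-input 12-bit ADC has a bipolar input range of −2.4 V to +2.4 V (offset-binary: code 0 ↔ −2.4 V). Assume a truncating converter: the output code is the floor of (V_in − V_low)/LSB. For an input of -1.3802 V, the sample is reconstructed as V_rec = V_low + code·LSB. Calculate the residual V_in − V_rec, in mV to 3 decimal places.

0.269 mV

LSB = 4.8/2^12 = 1.172 mV.
(V_in − V_low)/LSB = (-1.3802 − (−2.4))/0.00117187 = 870.2293 → code 870 (floor).
V_rec = (−2.4) + 870·0.00117187 = -1.3804687 V.
Error = -1.3802 − (−1.3804687) = 0.00026875 V = 0.269 mV.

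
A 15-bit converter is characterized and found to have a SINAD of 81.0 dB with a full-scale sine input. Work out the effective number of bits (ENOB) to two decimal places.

13.16 bits

ENOB = (SINAD − 1.76) / 6.02 = (81.0 − 1.76)/6.02 = 13.163.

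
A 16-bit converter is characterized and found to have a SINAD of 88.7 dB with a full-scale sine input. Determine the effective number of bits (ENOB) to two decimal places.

14.44 bits

ENOB = (SINAD − 1.76) / 6.02 = (88.7 − 1.76)/6.02 = 14.442.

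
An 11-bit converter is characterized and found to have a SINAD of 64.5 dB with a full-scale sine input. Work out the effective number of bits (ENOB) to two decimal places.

ENOB = (SINAD − 1.76) / 6.02 = (64.5 − 1.76)/6.02 = 10.422.

10.42 bits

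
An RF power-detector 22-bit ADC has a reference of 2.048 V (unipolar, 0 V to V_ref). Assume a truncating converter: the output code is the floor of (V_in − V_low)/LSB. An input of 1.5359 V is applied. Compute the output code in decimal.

LSB = 2.048 V / 4194304 = 0.49 µV.
(1.5359 − 0) / 4.88281e-07 = 3145523.200 LSBs.
So the output code is 3145523.

code 3145523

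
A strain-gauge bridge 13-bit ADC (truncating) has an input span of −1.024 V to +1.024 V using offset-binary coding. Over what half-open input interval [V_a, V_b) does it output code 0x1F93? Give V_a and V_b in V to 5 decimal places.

LSB = 2.048/2^13 = 250.00 µV.
Code 0x1F93 = 8083 decimal.
V_a = V_low + 8083·LSB = 0.99675 V; V_b = V_low + 8084·LSB = 0.997 V.

[0.99675 V, 0.99700 V)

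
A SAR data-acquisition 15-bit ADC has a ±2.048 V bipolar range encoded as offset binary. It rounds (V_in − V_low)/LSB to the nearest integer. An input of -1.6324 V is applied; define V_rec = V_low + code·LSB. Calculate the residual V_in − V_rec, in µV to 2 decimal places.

One LSB is 4.096 V / 32768 = 125.00 µV.
Scaled input = 3324.8000 LSBs, so code = 3325.
Reconstructed: -1.632375 V.
Error = -1.6324 − (−1.632375) = -2.5e-05 V = -25.00 µV.

-25.00 µV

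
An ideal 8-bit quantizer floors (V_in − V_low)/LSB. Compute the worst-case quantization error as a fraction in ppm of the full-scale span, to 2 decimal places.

3906.25 ppm

Truncating → worst-case error = 1 LSB = V_FS/2^8, so 1e+06/256 = 3906.25 ppm of full scale.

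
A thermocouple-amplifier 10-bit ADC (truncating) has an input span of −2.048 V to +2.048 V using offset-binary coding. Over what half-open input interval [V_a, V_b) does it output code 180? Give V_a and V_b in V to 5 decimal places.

LSB = 4.096/2^10 = 4.000 mV.
V_a = V_low + 180·LSB = -1.328 V; V_b = V_low + 181·LSB = -1.324 V.

[-1.32800 V, -1.32400 V)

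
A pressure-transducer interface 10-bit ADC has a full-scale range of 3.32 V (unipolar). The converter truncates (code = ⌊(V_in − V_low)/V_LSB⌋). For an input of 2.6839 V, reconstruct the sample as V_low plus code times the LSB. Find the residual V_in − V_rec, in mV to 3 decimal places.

2.611 mV

One LSB is 3.32 V / 1024 = 3.242 mV.
(V_in − V_low)/LSB = (2.6839 − 0)/0.00324219 = 827.8053 → code 827 (floor).
Reconstructed: 2.6812891 V.
V_in − V_rec = 0.00261094 V = 2.611 mV.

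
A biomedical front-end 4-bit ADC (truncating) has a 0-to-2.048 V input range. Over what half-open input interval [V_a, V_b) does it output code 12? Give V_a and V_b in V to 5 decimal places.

LSB = 2.048/2^4 = 128.000 mV.
V_a = V_low + 12·LSB = 1.536 V; V_b = V_low + 13·LSB = 1.664 V.

[1.53600 V, 1.66400 V)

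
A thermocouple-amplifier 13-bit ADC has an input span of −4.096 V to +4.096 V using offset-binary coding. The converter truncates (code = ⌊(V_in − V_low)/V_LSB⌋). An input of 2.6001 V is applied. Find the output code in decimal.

LSB = 8.192 V / 8192 = 1.000 mV.
(2.6001 − (−4.096)) / 0.001 = 6696.100 LSBs.
⌊·⌋(6696.100) = 6696.

code 6696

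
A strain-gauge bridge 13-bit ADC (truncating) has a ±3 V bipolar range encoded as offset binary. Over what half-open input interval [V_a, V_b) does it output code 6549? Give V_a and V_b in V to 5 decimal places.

LSB = 6/2^13 = 0.732 mV.
V_a = V_low + 6549·LSB = 1.79663 V; V_b = V_low + 6550·LSB = 1.79736 V.

[1.79663 V, 1.79736 V)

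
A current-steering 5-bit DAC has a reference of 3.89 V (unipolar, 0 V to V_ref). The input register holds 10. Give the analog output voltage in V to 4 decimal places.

1.2156 V

LSB = 3.89 V / 2^5 = 121.562 mV.
V_out = 0 + 10 × 0.121563 V = 1.21562 V.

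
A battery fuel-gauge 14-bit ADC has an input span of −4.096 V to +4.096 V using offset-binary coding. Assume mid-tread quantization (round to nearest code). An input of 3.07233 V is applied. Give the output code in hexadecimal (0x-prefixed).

With 16384 levels over 8.192 V, one step is 0.500 mV.
Input sits at 14336.660 steps above V_low.
So the output code is 14337.
In hexadecimal (0x-prefixed): 0x3801.

code 0x3801 (decimal 14337)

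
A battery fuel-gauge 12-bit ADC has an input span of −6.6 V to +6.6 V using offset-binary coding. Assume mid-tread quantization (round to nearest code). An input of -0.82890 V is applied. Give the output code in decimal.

LSB = 13.2 V / 4096 = 3.223 mV.
Input sits at 1790.790 steps above V_low.
Round → code 1791.

code 1791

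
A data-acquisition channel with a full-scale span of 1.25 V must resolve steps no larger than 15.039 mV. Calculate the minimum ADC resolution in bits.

7 bits

Number of steps required ≥ 1.25 V / 15.039 mV = 83.12.
Need 2^N ≥ 83.12; 2^6 = 64, 2^7 = 128.
Minimum N = 7.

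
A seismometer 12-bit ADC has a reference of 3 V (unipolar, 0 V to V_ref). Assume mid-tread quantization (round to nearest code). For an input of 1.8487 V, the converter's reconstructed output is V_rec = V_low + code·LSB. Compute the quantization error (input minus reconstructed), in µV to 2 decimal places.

67.19 µV

One LSB is 3 V / 4096 = 0.732 mV.
(1.8487 − 0)/0.000732422 = 2524.0917; round gives code 2524.
Reconstructed: 1.8486328 V.
Error = 1.8487 − 1.8486328 = 6.71875e-05 V = 67.19 µV.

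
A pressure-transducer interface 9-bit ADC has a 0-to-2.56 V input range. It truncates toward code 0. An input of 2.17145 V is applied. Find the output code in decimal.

Full-scale span = 2.56 V; LSB = 2.56/2^9 = 5.000 mV.
(V_in − V_low)/LSB = (2.17145 − 0) / 0.005 = 434.290.
Floor → code 434.

code 434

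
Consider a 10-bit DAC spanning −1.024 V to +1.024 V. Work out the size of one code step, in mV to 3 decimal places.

2.000 mV

Full-scale span = 2.048 V.
LSB = 2.048 / 2^10 = 2.048 / 1024 = 0.002 V = 2.000 mV.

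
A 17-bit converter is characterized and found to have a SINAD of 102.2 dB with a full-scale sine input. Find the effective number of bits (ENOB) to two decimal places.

ENOB = (SINAD − 1.76) / 6.02 = (102.2 − 1.76)/6.02 = 16.684.

16.68 bits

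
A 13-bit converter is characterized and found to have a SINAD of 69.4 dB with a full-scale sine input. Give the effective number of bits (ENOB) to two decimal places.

11.24 bits

ENOB = (SINAD − 1.76) / 6.02 = (69.4 − 1.76)/6.02 = 11.236.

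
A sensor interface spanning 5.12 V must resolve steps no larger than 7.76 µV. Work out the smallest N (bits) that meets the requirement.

20 bits

Number of steps required ≥ 5.12 V / 7.76 µV = 659793.81.
Need 2^N ≥ 659793.81; 2^19 = 524288, 2^20 = 1048576.
Minimum N = 20.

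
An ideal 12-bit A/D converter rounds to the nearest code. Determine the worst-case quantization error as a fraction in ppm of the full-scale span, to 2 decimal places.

122.07 ppm

Rounding → worst-case error = ½ LSB = V_FS/2^13, so 1e+06/8192 = 122.07 ppm of full scale.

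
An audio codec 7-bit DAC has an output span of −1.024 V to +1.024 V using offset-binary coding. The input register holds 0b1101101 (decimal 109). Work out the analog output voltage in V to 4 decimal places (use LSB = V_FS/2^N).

LSB = 2.048 V / 2^7 = 16.000 mV.
Code 0b1101101 = 109 decimal.
V_out = (−1.024) + 109 × 0.016 V = 0.72 V.

0.7200 V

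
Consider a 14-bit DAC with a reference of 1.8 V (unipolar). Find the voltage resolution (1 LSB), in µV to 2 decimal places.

109.86 µV

Full-scale span = 1.8 V.
LSB = 1.8 / 2^14 = 1.8 / 16384 = 0.000109863 V = 109.86 µV.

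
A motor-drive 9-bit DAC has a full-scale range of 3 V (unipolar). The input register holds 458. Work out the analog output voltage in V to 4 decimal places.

LSB = 3 V / 2^9 = 5.859 mV.
V_out = 0 + 458 × 0.00585938 V = 2.68359 V.

2.6836 V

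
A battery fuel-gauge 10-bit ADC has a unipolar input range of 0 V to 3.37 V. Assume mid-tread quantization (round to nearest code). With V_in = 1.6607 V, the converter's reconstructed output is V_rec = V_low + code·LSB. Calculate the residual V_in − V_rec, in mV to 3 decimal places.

LSB = 3.37/2^10 = 3.291 mV.
Scaled input = 504.6163 LSBs, so code = 505.
V_rec = 0 + 505·0.00329102 = 1.6619629 V.
Difference: -0.00126289 V → -1.263 mV.

-1.263 mV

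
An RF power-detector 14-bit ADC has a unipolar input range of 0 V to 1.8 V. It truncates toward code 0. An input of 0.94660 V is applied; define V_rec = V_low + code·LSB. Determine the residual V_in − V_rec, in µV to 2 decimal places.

One LSB is 1.8 V / 16384 = 109.86 µV.
(0.94660 − 0)/0.000109863 = 8616.1636; ⌊·⌋ gives code 8616.
Code 8616 maps back to 0 + 8616×0.000109863 V = 0.94658203 V.
Difference: 1.79687e-05 V → 17.97 µV.

17.97 µV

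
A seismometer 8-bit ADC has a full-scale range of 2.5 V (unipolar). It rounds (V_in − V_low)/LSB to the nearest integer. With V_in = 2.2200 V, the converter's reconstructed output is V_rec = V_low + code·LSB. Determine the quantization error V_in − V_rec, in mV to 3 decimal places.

One LSB is 2.5 V / 256 = 9.766 mV.
(2.2200 − 0)/0.00976562 = 227.3280; round gives code 227.
Reconstructed: 2.2167969 V.
Error = 2.2200 − 2.2167969 = 0.00320312 V = 3.203 mV.

3.203 mV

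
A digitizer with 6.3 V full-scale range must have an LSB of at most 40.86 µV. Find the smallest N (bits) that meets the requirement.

Number of steps required ≥ 6.3 V / 40.86 µV = 154185.02.
Need 2^N ≥ 154185.02; 2^17 = 131072, 2^18 = 262144.
Minimum N = 18.

18 bits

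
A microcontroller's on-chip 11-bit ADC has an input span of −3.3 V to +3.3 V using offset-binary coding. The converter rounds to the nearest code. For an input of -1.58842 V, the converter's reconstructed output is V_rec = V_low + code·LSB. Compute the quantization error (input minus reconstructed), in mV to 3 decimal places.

LSB = 6.6/2^11 = 3.223 mV.
(-1.58842 − (−3.3))/0.00322266 = 531.1085; round gives code 531.
Code 531 maps back to (−3.3) + 531×0.00322266 V = -1.5887695 V.
Error = -1.58842 − (−1.5887695) = 0.000349531 V = 0.350 mV.

0.350 mV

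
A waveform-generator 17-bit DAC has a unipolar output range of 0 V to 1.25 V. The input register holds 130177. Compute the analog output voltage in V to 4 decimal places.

LSB = 1.25 V / 2^17 = 9.54 µV.
V_out = 0 + 130177 × 9.53674e-06 V = 1.24146 V.

1.2415 V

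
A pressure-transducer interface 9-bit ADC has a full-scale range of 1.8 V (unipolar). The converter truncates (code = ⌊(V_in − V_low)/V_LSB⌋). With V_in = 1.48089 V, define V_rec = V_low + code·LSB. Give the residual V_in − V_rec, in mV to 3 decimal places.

0.812 mV

Step size: 1.8 V ÷ 2^9 = 3.516 mV.
(V_in − V_low)/LSB = (1.48089 − 0)/0.00351563 = 421.2309 → code 421 (floor).
Reconstructed: 1.4800781 V.
V_in − V_rec = 0.000811875 V = 0.812 mV.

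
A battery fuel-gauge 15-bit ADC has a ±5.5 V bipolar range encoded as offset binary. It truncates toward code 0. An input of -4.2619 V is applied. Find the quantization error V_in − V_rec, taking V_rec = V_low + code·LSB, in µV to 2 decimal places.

LSB = 11/2^15 = 335.69 µV.
(-4.2619 − (−5.5))/0.000335693 = 3688.1873; ⌊·⌋ gives code 3688.
V_rec = (−5.5) + 3688·0.000335693 = -4.2619629 V.
Error = -4.2619 − (−4.2619629) = 6.28906e-05 V = 62.89 µV.

62.89 µV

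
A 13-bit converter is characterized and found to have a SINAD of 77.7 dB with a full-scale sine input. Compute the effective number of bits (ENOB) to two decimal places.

ENOB = (SINAD − 1.76) / 6.02 = (77.7 − 1.76)/6.02 = 12.615.

12.61 bits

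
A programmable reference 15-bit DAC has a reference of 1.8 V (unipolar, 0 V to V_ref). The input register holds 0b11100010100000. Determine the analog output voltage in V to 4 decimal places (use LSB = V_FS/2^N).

LSB = 1.8 V / 2^15 = 54.93 µV.
Code 0b11100010100000 = 14496 decimal.
V_out = 0 + 14496 × 5.49316e-05 V = 0.796289 V.

0.7963 V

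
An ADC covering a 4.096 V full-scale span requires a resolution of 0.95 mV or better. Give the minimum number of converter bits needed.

13 bits

Number of steps required ≥ 4.096 V / 0.95 mV = 4311.58.
Need 2^N ≥ 4311.58; 2^12 = 4096, 2^13 = 8192.
Minimum N = 13.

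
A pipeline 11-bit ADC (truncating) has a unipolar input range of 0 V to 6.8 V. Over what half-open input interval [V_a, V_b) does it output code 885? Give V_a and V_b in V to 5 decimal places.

[2.93848 V, 2.94180 V)

LSB = 6.8/2^11 = 3.320 mV.
V_a = V_low + 885·LSB = 2.93848 V; V_b = V_low + 886·LSB = 2.9418 V.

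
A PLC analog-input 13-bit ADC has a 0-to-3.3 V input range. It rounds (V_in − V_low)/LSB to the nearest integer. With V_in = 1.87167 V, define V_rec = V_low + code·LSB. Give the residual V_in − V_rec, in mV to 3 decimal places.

Step size: 3.3 V ÷ 2^13 = 402.83 µV.
(V_in − V_low)/LSB = (1.87167 − 0)/0.000402832 = 4646.2790 → code 4646 (round).
Reconstructed: 1.8715576 V.
Error = 1.87167 − 1.8715576 = 0.000112383 V = 0.112 mV.

0.112 mV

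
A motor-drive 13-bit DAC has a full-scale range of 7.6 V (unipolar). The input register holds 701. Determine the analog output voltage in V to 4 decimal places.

LSB = 7.6 V / 2^13 = 0.928 mV.
V_out = 0 + 701 × 0.000927734 V = 0.650342 V.

0.6503 V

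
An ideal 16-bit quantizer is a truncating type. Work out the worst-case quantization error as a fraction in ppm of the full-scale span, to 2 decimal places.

15.26 ppm

Truncating → worst-case error = 1 LSB = V_FS/2^16, so 1e+06/65536 = 15.2588 ppm of full scale.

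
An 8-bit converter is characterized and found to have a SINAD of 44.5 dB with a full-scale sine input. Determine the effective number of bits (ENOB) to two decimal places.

7.10 bits

ENOB = (SINAD − 1.76) / 6.02 = (44.5 − 1.76)/6.02 = 7.100.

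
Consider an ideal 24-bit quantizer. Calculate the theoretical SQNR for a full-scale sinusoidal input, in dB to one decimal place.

146.2 dB

SNR ≈ 6.02·N + 1.76 dB = 6.02·24 + 1.76 = 146.24 dB.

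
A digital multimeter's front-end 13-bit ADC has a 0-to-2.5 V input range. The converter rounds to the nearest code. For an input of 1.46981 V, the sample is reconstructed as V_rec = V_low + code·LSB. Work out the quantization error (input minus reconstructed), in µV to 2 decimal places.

Step size: 2.5 V ÷ 2^13 = 305.18 µV.
Scaled input = 4816.2734 LSBs, so code = 4816.
Reconstructed: 1.4697266 V.
V_in − V_rec = 8.34375e-05 V = 83.44 µV.

83.44 µV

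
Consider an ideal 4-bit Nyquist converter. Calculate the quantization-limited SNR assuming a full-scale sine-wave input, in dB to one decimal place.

SNR ≈ 6.02·N + 1.76 dB = 6.02·4 + 1.76 = 25.84 dB.

25.8 dB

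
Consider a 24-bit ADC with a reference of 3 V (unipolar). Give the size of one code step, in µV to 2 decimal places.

Full-scale span = 3 V.
LSB = 3 / 2^24 = 3 / 16777216 = 1.78814e-07 V = 0.18 µV.

0.18 µV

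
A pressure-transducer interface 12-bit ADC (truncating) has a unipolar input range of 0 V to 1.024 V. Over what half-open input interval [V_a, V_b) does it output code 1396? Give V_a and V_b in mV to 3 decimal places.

LSB = 1.024/2^12 = 250.00 µV.
V_a = V_low + 1396·LSB = 0.349 V; V_b = V_low + 1397·LSB = 0.34925 V.

[349.000 mV, 349.250 mV)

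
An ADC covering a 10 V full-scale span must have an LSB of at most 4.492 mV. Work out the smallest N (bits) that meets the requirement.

12 bits

Number of steps required ≥ 10 V / 4.492 mV = 2226.18.
Need 2^N ≥ 2226.18; 2^11 = 2048, 2^12 = 4096.
Minimum N = 12.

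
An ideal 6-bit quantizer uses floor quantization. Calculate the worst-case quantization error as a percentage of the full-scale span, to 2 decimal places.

1.56 %

Truncating → worst-case error = 1 LSB = V_FS/2^6, so 100/64 = 1.5625 % of full scale.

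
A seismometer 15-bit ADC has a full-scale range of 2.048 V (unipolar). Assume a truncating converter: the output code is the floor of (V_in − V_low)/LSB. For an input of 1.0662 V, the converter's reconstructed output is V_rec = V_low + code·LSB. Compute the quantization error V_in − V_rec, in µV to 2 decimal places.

Step size: 2.048 V ÷ 2^15 = 62.50 µV.
(V_in − V_low)/LSB = (1.0662 − 0)/6.25e-05 = 17059.2000 → code 17059 (floor).
Code 17059 maps back to 0 + 17059×6.25e-05 V = 1.0661875 V.
V_in − V_rec = 1.25e-05 V = 12.50 µV.

12.50 µV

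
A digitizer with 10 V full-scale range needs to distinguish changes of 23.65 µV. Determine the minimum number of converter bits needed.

Number of steps required ≥ 10 V / 23.65 µV = 422832.98.
Need 2^N ≥ 422832.98; 2^18 = 262144, 2^19 = 524288.
Minimum N = 19.

19 bits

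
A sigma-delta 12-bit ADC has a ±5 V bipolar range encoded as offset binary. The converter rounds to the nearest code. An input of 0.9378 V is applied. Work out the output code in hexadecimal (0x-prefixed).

With 4096 levels over 10 V, one step is 2.441 mV.
(V_in − V_low)/LSB = (0.9378 − (−5)) / 0.00244141 = 2432.123.
So the output code is 2432.
In hexadecimal (0x-prefixed): 0x980.

code 0x980 (decimal 2432)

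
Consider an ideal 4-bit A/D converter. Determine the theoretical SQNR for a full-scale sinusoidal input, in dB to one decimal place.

25.8 dB

SNR ≈ 6.02·N + 1.76 dB = 6.02·4 + 1.76 = 25.84 dB.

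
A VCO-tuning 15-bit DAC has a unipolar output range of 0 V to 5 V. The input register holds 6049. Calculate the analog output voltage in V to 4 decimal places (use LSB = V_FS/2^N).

0.9230 V

LSB = 5 V / 2^15 = 152.59 µV.
V_out = 0 + 6049 × 0.000152588 V = 0.923004 V.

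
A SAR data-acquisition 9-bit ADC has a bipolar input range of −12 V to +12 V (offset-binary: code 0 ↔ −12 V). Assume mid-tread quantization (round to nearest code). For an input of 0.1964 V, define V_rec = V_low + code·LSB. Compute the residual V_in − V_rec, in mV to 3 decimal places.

8.900 mV

LSB = 24/2^9 = 46.875 mV.
(V_in − V_low)/LSB = (0.1964 − (−12))/0.046875 = 260.1899 → code 260 (round).
Code 260 maps back to (−12) + 260×0.046875 V = 0.1875 V.
Error = 0.1964 − 0.1875 = 0.0089 V = 8.900 mV.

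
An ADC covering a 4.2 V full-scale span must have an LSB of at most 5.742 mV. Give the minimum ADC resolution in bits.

Number of steps required ≥ 4.2 V / 5.742 mV = 731.45.
Need 2^N ≥ 731.45; 2^9 = 512, 2^10 = 1024.
Minimum N = 10.

10 bits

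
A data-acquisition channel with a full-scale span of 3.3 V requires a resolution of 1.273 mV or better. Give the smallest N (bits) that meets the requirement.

Number of steps required ≥ 3.3 V / 1.273 mV = 2592.30.
Need 2^N ≥ 2592.30; 2^11 = 2048, 2^12 = 4096.
Minimum N = 12.

12 bits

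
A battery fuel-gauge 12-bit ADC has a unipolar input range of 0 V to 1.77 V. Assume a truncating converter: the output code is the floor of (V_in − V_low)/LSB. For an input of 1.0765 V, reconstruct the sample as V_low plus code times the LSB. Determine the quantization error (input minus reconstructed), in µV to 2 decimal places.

66.89 µV

LSB = 1.77/2^12 = 432.13 µV.
(1.0765 − 0)/0.000432129 = 2491.1548; ⌊·⌋ gives code 2491.
V_rec = 0 + 2491·0.000432129 = 1.0764331 V.
Error = 1.0765 − 1.0764331 = 6.68945e-05 V = 66.89 µV.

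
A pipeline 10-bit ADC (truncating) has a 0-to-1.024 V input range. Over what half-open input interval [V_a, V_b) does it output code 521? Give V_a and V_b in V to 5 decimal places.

[0.52100 V, 0.52200 V)

LSB = 1.024/2^10 = 1.000 mV.
V_a = V_low + 521·LSB = 0.521 V; V_b = V_low + 522·LSB = 0.522 V.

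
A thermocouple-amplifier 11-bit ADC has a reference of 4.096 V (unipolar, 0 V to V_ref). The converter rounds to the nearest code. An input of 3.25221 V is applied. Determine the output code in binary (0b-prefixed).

With 2048 levels over 4.096 V, one step is 2.000 mV.
(3.25221 − 0) / 0.002 = 1626.105 LSBs.
Round → code 1626.
In binary (0b-prefixed): 0b11001011010.

code 0b11001011010 (decimal 1626)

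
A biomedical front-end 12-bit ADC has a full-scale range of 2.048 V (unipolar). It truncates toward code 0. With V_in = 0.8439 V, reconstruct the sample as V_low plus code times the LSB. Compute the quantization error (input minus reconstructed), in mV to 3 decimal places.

0.400 mV

Step size: 2.048 V ÷ 2^12 = 0.500 mV.
Scaled input = 1687.8000 LSBs, so code = 1687.
Code 1687 maps back to 0 + 1687×0.0005 V = 0.8435 V.
Difference: 0.0004 V → 0.400 mV.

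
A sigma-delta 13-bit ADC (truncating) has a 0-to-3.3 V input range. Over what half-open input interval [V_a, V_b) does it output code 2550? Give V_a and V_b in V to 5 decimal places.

LSB = 3.3/2^13 = 402.83 µV.
V_a = V_low + 2550·LSB = 1.02722 V; V_b = V_low + 2551·LSB = 1.02762 V.

[1.02722 V, 1.02762 V)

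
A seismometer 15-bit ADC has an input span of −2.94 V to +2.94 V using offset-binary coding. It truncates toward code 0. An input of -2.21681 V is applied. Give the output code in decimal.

code 4030

Full-scale span = 5.88 V; LSB = 5.88/2^15 = 179.44 µV.
(V_in − V_low)/LSB = (-2.21681 − (−2.94)) / 0.000179443 = 4030.185.
Floor → code 4030.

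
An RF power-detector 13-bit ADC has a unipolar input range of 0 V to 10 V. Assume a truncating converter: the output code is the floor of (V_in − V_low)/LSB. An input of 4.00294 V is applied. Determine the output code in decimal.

code 3279

With 8192 levels over 10 V, one step is 1.221 mV.
(V_in − V_low)/LSB = (4.00294 − 0) / 0.0012207 = 3279.208.
⌊·⌋(3279.208) = 3279.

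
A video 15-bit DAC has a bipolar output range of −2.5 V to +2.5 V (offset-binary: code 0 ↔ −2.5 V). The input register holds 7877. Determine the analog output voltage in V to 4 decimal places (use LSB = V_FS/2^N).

-1.2981 V

LSB = 5 V / 2^15 = 152.59 µV.
V_out = (−2.5) + 7877 × 0.000152588 V = -1.29807 V.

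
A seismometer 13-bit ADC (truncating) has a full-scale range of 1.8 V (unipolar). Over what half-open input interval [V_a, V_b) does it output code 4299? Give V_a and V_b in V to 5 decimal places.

[0.94460 V, 0.94482 V)

LSB = 1.8/2^13 = 219.73 µV.
V_a = V_low + 4299·LSB = 0.944604 V; V_b = V_low + 4300·LSB = 0.944824 V.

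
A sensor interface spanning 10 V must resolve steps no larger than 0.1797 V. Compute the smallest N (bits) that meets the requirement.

6 bits

Number of steps required ≥ 10 V / 0.1797 V = 55.65.
Need 2^N ≥ 55.65; 2^5 = 32, 2^6 = 64.
Minimum N = 6.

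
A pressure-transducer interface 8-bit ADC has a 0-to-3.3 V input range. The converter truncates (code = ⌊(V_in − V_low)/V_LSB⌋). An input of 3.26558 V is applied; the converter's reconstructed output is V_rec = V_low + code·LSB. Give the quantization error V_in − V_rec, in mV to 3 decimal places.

Step size: 3.3 V ÷ 2^8 = 12.891 mV.
Scaled input = 253.3298 LSBs, so code = 253.
Reconstructed: 3.2613281 V.
Error = 3.26558 − 3.2613281 = 0.00425187 V = 4.252 mV.

4.252 mV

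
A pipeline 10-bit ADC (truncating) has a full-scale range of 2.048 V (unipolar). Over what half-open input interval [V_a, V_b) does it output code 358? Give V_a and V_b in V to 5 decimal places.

[0.71600 V, 0.71800 V)

LSB = 2.048/2^10 = 2.000 mV.
V_a = V_low + 358·LSB = 0.716 V; V_b = V_low + 359·LSB = 0.718 V.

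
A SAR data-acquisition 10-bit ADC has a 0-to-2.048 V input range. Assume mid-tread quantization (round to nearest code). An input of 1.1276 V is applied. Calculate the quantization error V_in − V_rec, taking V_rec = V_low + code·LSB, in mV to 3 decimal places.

-0.400 mV

LSB = 2.048/2^10 = 2.000 mV.
(V_in − V_low)/LSB = (1.1276 − 0)/0.002 = 563.8000 → code 564 (round).
Reconstructed: 1.128 V.
Difference: -0.0004 V → -0.400 mV.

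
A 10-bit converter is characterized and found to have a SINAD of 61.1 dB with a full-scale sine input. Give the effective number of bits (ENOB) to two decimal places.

ENOB = (SINAD − 1.76) / 6.02 = (61.1 − 1.76)/6.02 = 9.857.

9.86 bits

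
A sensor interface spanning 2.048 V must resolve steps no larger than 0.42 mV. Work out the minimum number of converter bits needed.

13 bits

Number of steps required ≥ 2.048 V / 0.42 mV = 4876.19.
Need 2^N ≥ 4876.19; 2^12 = 4096, 2^13 = 8192.
Minimum N = 13.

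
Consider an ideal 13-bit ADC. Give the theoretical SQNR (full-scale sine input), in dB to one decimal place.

SNR ≈ 6.02·N + 1.76 dB = 6.02·13 + 1.76 = 80.02 dB.

80.0 dB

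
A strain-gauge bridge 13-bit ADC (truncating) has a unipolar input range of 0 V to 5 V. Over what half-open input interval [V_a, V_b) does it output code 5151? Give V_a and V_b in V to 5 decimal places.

[3.14392 V, 3.14453 V)

LSB = 5/2^13 = 0.610 mV.
V_a = V_low + 5151·LSB = 3.14392 V; V_b = V_low + 5152·LSB = 3.14453 V.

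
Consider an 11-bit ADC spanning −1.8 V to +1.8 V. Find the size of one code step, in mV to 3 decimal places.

Full-scale span = 3.6 V.
LSB = 3.6 / 2^11 = 3.6 / 2048 = 0.00175781 V = 1.758 mV.

1.758 mV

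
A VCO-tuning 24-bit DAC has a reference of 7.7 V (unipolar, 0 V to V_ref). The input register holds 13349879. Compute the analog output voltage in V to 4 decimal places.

6.1270 V

LSB = 7.7 V / 2^24 = 0.46 µV.
V_out = 0 + 13349879 × 4.58956e-07 V = 6.127 V.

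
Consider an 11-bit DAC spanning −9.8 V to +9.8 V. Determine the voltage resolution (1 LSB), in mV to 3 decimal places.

Full-scale span = 19.6 V.
LSB = 19.6 / 2^11 = 19.6 / 2048 = 0.00957031 V = 9.570 mV.

9.570 mV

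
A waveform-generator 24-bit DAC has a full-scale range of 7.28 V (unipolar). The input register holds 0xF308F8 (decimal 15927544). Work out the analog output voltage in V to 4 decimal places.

6.9113 V

LSB = 7.28 V / 2^24 = 0.43 µV.
Code 0xF308F8 = 15927544 decimal.
V_out = 0 + 15927544 × 4.33922e-07 V = 6.91131 V.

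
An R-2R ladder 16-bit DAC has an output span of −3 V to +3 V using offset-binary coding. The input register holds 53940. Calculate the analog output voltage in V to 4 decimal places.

LSB = 6 V / 2^16 = 91.55 µV.
V_out = (−3) + 53940 × 9.15527e-05 V = 1.93835 V.

1.9384 V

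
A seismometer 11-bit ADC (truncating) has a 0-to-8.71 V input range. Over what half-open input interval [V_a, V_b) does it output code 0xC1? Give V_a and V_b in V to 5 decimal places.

[0.82082 V, 0.82507 V)

LSB = 8.71/2^11 = 4.253 mV.
Code 0xC1 = 193 decimal.
V_a = V_low + 193·LSB = 0.820815 V; V_b = V_low + 194·LSB = 0.825068 V.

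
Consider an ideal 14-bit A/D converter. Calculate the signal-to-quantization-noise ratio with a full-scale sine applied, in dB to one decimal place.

SNR ≈ 6.02·N + 1.76 dB = 6.02·14 + 1.76 = 86.04 dB.

86.0 dB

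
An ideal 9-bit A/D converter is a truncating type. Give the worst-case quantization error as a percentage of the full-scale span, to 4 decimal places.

0.1953 %

Truncating → worst-case error = 1 LSB = V_FS/2^9, so 100/512 = 0.195312 % of full scale.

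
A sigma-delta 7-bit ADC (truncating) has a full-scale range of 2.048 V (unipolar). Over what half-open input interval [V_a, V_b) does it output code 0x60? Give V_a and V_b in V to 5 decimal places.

LSB = 2.048/2^7 = 16.000 mV.
Code 0x60 = 96 decimal.
V_a = V_low + 96·LSB = 1.536 V; V_b = V_low + 97·LSB = 1.552 V.

[1.53600 V, 1.55200 V)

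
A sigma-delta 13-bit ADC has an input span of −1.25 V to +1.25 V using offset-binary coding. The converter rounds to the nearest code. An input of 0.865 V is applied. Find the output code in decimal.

LSB = 2.5 V / 8192 = 305.18 µV.
Input sits at 6930.432 steps above V_low.
Round → code 6930.

code 6930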